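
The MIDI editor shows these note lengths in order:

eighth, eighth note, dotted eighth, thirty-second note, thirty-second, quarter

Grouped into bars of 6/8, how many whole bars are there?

One bar of 6/8 = 24 thirty-second notes.
In thirty-second notes: eighth = 4; eighth note = 4; dotted eighth = 6; thirty-second note = 1; thirty-second = 1; quarter = 8.
Total: 4 + 4 + 6 + 1 + 1 + 8 = 24.
24 ÷ 24 = 1 complete bar with 0 left over.

1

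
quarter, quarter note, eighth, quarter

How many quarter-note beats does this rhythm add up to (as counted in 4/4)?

3.5

One quarter-note beat = 2 eighth notes.
In eighth notes: quarter = 2; quarter note = 2; eighth = 1; quarter = 2.
Sum: 2 + 2 + 1 + 2 = 7.
7 ÷ 2 = 3.5 beats.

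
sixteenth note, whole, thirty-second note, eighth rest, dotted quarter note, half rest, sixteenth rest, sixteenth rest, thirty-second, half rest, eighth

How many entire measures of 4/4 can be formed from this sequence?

One bar of 4/4 = 32 thirty-second notes.
Working in thirty-second notes: sixteenth note = 2; whole = 32; thirty-second note = 1; eighth rest = 4; dotted quarter note = 12; half rest = 16; sixteenth rest = 2; sixteenth rest = 2; thirty-second = 1; half rest = 16; eighth = 4.
Adding: 2 + 32 + 1 + 4 + 12 + 16 + 2 + 2 + 1 + 16 + 4 = 92.
92 ÷ 32 = 2 complete bars with 28 left over.

2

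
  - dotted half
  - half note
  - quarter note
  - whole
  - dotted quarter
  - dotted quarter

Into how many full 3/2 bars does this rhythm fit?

One bar of 3/2 = 12 eighth notes.
In eighth notes: dotted half = 6; half note = 4; quarter note = 2; whole = 8; dotted quarter = 3; dotted quarter = 3.
Sum: 6 + 4 + 2 + 8 + 3 + 3 = 26.
26 ÷ 12 = 2 complete bars with 2 left over.

2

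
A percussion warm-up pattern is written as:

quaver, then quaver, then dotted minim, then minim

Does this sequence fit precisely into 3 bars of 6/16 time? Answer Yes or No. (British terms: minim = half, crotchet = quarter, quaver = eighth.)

No

One bar of 6/16 = 3 eighth notes, so 3 bars = 9.
Express everything in eighth notes: quaver = 1; quaver = 1; dotted minim = 6; minim = 4.
Altogether 1 + 1 + 6 + 4 = 12.
12 exceeds 9, so the answer is No.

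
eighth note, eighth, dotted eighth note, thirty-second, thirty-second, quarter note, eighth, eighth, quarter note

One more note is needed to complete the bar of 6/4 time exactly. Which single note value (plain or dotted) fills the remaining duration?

quarter note

The bar of 6/4 = 48 thirty-second notes.
In thirty-second notes: eighth note = 4; eighth = 4; dotted eighth note = 6; thirty-second = 1; thirty-second = 1; quarter note = 8; eighth = 4; eighth = 4; quarter note = 8.
Total: 4 + 4 + 6 + 1 + 1 + 8 + 4 + 4 + 8 = 40.
Remaining: 48 − 40 = 8 thirty-second notes, which is a quarter note.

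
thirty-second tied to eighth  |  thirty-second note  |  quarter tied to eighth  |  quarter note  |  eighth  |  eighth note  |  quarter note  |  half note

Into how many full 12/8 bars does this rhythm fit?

1

One bar of 12/8 = 48 thirty-second notes.
Working in thirty-second notes: thirty-second tied to eighth (thirty-second + eighth) = 5; thirty-second note = 1; quarter tied to eighth (quarter + eighth) = 12; quarter note = 8; eighth = 4; eighth note = 4; quarter note = 8; half note = 16.
Sum: 5 + 1 + 12 + 8 + 4 + 4 + 8 + 16 = 58.
58 ÷ 48 = 1 complete bar with 10 left over.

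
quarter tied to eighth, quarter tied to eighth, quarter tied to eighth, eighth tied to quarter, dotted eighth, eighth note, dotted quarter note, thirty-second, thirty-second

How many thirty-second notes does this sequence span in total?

72

Convert each value to thirty-second notes: quarter tied to eighth (quarter + eighth) = 12; quarter tied to eighth (quarter + eighth) = 12; quarter tied to eighth (quarter + eighth) = 12; eighth tied to quarter (eighth + quarter) = 12; dotted eighth = 6; eighth note = 4; dotted quarter note = 12; thirty-second = 1; thirty-second = 1.
Sum: 12 + 12 + 12 + 12 + 6 + 4 + 12 + 1 + 1 = 72 thirty-second notes.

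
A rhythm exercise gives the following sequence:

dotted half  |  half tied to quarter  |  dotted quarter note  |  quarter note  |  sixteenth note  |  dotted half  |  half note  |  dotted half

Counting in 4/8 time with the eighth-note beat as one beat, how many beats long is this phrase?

33.5

One eighth-note beat = 2 sixteenth notes.
Convert each value to sixteenth notes: dotted half = 12; half tied to quarter (half + quarter) = 12; dotted quarter note = 6; quarter note = 4; sixteenth note = 1; dotted half = 12; half note = 8; dotted half = 12.
Adding: 12 + 12 + 6 + 4 + 1 + 12 + 8 + 12 = 67.
67 ÷ 2 = 33.5 beats.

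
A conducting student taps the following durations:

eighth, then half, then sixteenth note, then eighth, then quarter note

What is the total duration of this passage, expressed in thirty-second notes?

34

In thirty-second notes: eighth = 4; half = 16; sixteenth note = 2; eighth = 4; quarter note = 8.
Adding: 4 + 16 + 2 + 4 + 8 = 34 thirty-second notes.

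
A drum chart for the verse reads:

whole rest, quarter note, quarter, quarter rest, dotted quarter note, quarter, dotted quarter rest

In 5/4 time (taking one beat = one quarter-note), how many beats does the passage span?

One quarter-note beat = 2 eighth notes.
Working in eighth notes: whole rest = 8; quarter note = 2; quarter = 2; quarter rest = 2; dotted quarter note = 3; quarter = 2; dotted quarter rest = 3.
Adding: 8 + 2 + 2 + 2 + 3 + 2 + 3 = 22.
22 ÷ 2 = 11 beats.

11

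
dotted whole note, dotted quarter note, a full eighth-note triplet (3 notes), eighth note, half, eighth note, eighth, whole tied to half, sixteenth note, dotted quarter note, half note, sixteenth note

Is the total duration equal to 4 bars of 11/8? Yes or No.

Yes

One bar of 11/8 = 22 sixteenth notes, so 4 bars = 88.
Express everything in sixteenth notes: dotted whole note = 24; dotted quarter note = 6; a full eighth-note triplet (3 notes) (three triplet eighths span one quarter) = 4; eighth note = 2; half = 8; eighth note = 2; eighth = 2; whole tied to half (whole + half) = 24; sixteenth note = 1; dotted quarter note = 6; half note = 8; sixteenth note = 1.
Total: 24 + 6 + 4 + 2 + 8 + 2 + 2 + 24 + 1 + 6 + 8 + 1 = 88.
88 equals 88, so the answer is Yes.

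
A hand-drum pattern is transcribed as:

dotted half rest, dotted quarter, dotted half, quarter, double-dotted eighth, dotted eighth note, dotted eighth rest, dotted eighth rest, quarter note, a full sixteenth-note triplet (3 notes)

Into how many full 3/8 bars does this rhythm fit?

One bar of 3/8 = 12 thirty-second notes.
In thirty-second notes: dotted half rest = 24; dotted quarter = 12; dotted half = 24; quarter = 8; double-dotted eighth = 7; dotted eighth note = 6; dotted eighth rest = 6; dotted eighth rest = 6; quarter note = 8; a full sixteenth-note triplet (3 notes) (three triplet sixteenths span one eighth) = 4.
Altogether 24 + 12 + 24 + 8 + 7 + 6 + 6 + 6 + 8 + 4 = 105.
105 ÷ 12 = 8 complete bars with 9 left over.

8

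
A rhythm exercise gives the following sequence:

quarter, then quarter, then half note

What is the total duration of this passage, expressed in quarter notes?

Convert each value to quarter notes: quarter = 1; quarter = 1; half note = 2.
Altogether 1 + 1 + 2 = 4 quarter notes.

4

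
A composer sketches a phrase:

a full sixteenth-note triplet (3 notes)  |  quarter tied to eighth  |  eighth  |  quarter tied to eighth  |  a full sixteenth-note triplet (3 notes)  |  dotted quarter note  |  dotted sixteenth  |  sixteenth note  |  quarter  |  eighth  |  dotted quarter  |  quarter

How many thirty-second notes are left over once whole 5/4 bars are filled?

5

One bar of 5/4 = 40 thirty-second notes.
In thirty-second notes: a full sixteenth-note triplet (3 notes) (three triplet sixteenths span one eighth) = 4; quarter tied to eighth (quarter + eighth) = 12; eighth = 4; quarter tied to eighth (quarter + eighth) = 12; a full sixteenth-note triplet (3 notes) (three triplet sixteenths span one eighth) = 4; dotted quarter note = 12; dotted sixteenth = 3; sixteenth note = 2; quarter = 8; eighth = 4; dotted quarter = 12; quarter = 8.
Adding: 4 + 12 + 4 + 12 + 4 + 12 + 3 + 2 + 8 + 4 + 12 + 8 = 85.
85 ÷ 40 = 2 complete bars with 5 thirty-second notes remaining.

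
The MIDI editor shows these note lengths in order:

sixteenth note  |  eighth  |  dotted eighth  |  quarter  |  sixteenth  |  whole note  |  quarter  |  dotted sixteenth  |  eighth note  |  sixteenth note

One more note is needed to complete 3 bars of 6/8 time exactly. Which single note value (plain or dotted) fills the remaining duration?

thirty-second note

3 bars of 6/8 = 72 thirty-second notes.
Working in thirty-second notes: sixteenth note = 2; eighth = 4; dotted eighth = 6; quarter = 8; sixteenth = 2; whole note = 32; quarter = 8; dotted sixteenth = 3; eighth note = 4; sixteenth note = 2.
Altogether 2 + 4 + 6 + 8 + 2 + 32 + 8 + 3 + 4 + 2 = 71.
Remaining: 72 − 71 = 1 thirty-second note, which is a thirty-second note.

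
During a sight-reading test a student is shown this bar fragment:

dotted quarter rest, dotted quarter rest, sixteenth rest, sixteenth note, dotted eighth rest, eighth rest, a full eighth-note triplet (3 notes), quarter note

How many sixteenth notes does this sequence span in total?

Express everything in sixteenth notes: dotted quarter rest = 6; dotted quarter rest = 6; sixteenth rest = 1; sixteenth note = 1; dotted eighth rest = 3; eighth rest = 2; a full eighth-note triplet (3 notes) (three triplet eighths span one quarter) = 4; quarter note = 4.
Adding: 6 + 6 + 1 + 1 + 3 + 2 + 4 + 4 = 27 sixteenth notes.

27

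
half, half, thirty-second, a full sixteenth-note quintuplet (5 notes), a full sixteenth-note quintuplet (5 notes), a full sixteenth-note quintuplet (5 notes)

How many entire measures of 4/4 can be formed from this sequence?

One bar of 4/4 = 32 thirty-second notes.
Convert each value to thirty-second notes: half = 16; half = 16; thirty-second = 1; a full sixteenth-note quintuplet (5 notes) (five quintuplet sixteenths span one quarter) = 8; a full sixteenth-note quintuplet (5 notes) (five quintuplet sixteenths span one quarter) = 8; a full sixteenth-note quintuplet (5 notes) (five quintuplet sixteenths span one quarter) = 8.
Altogether 16 + 16 + 1 + 8 + 8 + 8 = 57.
57 ÷ 32 = 1 complete bar with 25 left over.

1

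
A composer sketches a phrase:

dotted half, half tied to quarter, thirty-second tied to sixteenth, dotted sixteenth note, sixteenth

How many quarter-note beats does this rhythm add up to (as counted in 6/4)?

7

One quarter-note beat = 8 thirty-second notes.
Convert each value to thirty-second notes: dotted half = 24; half tied to quarter (half + quarter) = 24; thirty-second tied to sixteenth (thirty-second + sixteenth) = 3; dotted sixteenth note = 3; sixteenth = 2.
Adding: 24 + 24 + 3 + 3 + 2 = 56.
56 ÷ 8 = 7 beats.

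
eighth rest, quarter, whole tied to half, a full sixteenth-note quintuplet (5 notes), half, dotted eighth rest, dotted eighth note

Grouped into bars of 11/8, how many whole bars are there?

2

One bar of 11/8 = 22 sixteenth notes.
Convert each value to sixteenth notes: eighth rest = 2; quarter = 4; whole tied to half (whole + half) = 24; a full sixteenth-note quintuplet (5 notes) (five quintuplet sixteenths span one quarter) = 4; half = 8; dotted eighth rest = 3; dotted eighth note = 3.
Adding: 2 + 4 + 24 + 4 + 8 + 3 + 3 = 48.
48 ÷ 22 = 2 complete bars with 4 left over.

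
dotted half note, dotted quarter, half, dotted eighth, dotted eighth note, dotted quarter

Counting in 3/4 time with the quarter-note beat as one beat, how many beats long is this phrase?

9.5

One quarter-note beat = 4 sixteenth notes.
Working in sixteenth notes: dotted half note = 12; dotted quarter = 6; half = 8; dotted eighth = 3; dotted eighth note = 3; dotted quarter = 6.
Altogether 12 + 6 + 8 + 3 + 3 + 6 = 38.
38 ÷ 4 = 9.5 beats.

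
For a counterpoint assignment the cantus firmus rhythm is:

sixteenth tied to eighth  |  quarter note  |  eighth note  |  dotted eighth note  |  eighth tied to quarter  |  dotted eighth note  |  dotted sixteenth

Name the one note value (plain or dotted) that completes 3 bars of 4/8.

dotted sixteenth note

3 bars of 4/8 = 48 thirty-second notes.
In thirty-second notes: sixteenth tied to eighth (sixteenth + eighth) = 6; quarter note = 8; eighth note = 4; dotted eighth note = 6; eighth tied to quarter (eighth + quarter) = 12; dotted eighth note = 6; dotted sixteenth = 3.
Altogether 6 + 8 + 4 + 6 + 12 + 6 + 3 = 45.
Remaining: 48 − 45 = 3 thirty-second notes, which is a dotted sixteenth note.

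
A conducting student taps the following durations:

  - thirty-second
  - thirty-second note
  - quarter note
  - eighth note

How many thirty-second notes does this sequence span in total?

Express everything in thirty-second notes: thirty-second = 1; thirty-second note = 1; quarter note = 8; eighth note = 4.
Adding: 1 + 1 + 8 + 4 = 14 thirty-second notes.

14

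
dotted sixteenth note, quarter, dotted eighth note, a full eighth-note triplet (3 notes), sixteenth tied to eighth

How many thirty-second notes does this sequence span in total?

Each duration in thirty-second notes: dotted sixteenth note = 3; quarter = 8; dotted eighth note = 6; a full eighth-note triplet (3 notes) (three triplet eighths span one quarter) = 8; sixteenth tied to eighth (sixteenth + eighth) = 6.
Total: 3 + 8 + 6 + 8 + 6 = 31 thirty-second notes.

31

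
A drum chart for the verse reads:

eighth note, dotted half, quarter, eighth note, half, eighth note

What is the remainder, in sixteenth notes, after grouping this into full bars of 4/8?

6

One bar of 4/8 = 4 eighth notes.
Working in eighth notes: eighth note = 1; dotted half = 6; quarter = 2; eighth note = 1; half = 4; eighth note = 1.
Altogether 1 + 6 + 2 + 1 + 4 + 1 = 15.
15 ÷ 4 = 3 complete bars with 3 eighth notes remaining = 6 sixteenth notes.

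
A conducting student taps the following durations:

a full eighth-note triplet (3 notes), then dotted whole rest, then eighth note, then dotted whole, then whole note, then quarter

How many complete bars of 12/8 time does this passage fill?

One bar of 12/8 = 12 eighth notes.
Each duration in eighth notes: a full eighth-note triplet (3 notes) (three triplet eighths span one quarter) = 2; dotted whole rest = 12; eighth note = 1; dotted whole = 12; whole note = 8; quarter = 2.
Sum: 2 + 12 + 1 + 12 + 8 + 2 = 37.
37 ÷ 12 = 3 complete bars with 1 left over.

3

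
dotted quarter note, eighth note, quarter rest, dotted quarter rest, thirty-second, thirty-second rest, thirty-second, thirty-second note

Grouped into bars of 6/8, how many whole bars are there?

1

One bar of 6/8 = 24 thirty-second notes.
Each duration in thirty-second notes: dotted quarter note = 12; eighth note = 4; quarter rest = 8; dotted quarter rest = 12; thirty-second = 1; thirty-second rest = 1; thirty-second = 1; thirty-second note = 1.
Altogether 12 + 4 + 8 + 12 + 1 + 1 + 1 + 1 = 40.
40 ÷ 24 = 1 complete bar with 16 left over.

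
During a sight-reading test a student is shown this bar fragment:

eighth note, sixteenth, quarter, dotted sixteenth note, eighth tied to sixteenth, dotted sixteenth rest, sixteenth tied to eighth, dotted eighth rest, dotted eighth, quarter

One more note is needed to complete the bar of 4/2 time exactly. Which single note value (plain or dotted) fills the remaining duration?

dotted quarter note

The bar of 4/2 = 64 thirty-second notes.
Express everything in thirty-second notes: eighth note = 4; sixteenth = 2; quarter = 8; dotted sixteenth note = 3; eighth tied to sixteenth (eighth + sixteenth) = 6; dotted sixteenth rest = 3; sixteenth tied to eighth (sixteenth + eighth) = 6; dotted eighth rest = 6; dotted eighth = 6; quarter = 8.
Adding: 4 + 2 + 8 + 3 + 6 + 3 + 6 + 6 + 6 + 8 = 52.
Remaining: 64 − 52 = 12 thirty-second notes, which is a dotted quarter note.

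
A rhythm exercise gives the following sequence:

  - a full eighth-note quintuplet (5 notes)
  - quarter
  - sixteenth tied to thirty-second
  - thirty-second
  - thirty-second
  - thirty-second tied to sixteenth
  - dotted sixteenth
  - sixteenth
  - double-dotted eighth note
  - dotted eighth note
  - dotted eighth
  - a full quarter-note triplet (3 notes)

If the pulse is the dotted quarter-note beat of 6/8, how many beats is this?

One dotted quarter-note beat = 12 thirty-second notes.
Convert each value to thirty-second notes: a full eighth-note quintuplet (5 notes) (five quintuplet eighths span one half) = 16; quarter = 8; sixteenth tied to thirty-second (sixteenth + thirty-second) = 3; thirty-second = 1; thirty-second = 1; thirty-second tied to sixteenth (thirty-second + sixteenth) = 3; dotted sixteenth = 3; sixteenth = 2; double-dotted eighth note = 7; dotted eighth note = 6; dotted eighth = 6; a full quarter-note triplet (3 notes) (three triplet quarters span one half) = 16.
Altogether 16 + 8 + 3 + 1 + 1 + 3 + 3 + 2 + 7 + 6 + 6 + 16 = 72.
72 ÷ 12 = 6 beats.

6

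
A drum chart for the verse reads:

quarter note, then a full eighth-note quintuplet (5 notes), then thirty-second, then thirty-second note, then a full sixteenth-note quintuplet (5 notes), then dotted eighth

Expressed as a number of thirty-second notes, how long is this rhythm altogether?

40

Convert each value to thirty-second notes: quarter note = 8; a full eighth-note quintuplet (5 notes) (five quintuplet eighths span one half) = 16; thirty-second = 1; thirty-second note = 1; a full sixteenth-note quintuplet (5 notes) (five quintuplet sixteenths span one quarter) = 8; dotted eighth = 6.
Adding: 8 + 16 + 1 + 1 + 8 + 6 = 40 thirty-second notes.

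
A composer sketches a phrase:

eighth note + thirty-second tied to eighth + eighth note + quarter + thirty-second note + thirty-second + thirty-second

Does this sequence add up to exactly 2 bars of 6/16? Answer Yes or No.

Yes

One bar of 6/16 = 12 thirty-second notes, so 2 bars = 24.
Each duration in thirty-second notes: eighth note = 4; thirty-second tied to eighth (thirty-second + eighth) = 5; eighth note = 4; quarter = 8; thirty-second note = 1; thirty-second = 1; thirty-second = 1.
Total: 4 + 5 + 4 + 8 + 1 + 1 + 1 = 24.
24 equals 24, so the answer is Yes.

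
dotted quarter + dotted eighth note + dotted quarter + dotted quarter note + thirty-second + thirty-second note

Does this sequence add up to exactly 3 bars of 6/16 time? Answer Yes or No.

No

One bar of 6/16 = 12 thirty-second notes, so 3 bars = 36.
Working in thirty-second notes: dotted quarter = 12; dotted eighth note = 6; dotted quarter = 12; dotted quarter note = 12; thirty-second = 1; thirty-second note = 1.
Altogether 12 + 6 + 12 + 12 + 1 + 1 = 44.
44 exceeds 36, so the answer is No.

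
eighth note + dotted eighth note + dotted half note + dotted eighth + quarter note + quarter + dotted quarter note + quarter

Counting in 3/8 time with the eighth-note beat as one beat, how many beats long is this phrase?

19

One eighth-note beat = 2 sixteenth notes.
Each duration in sixteenth notes: eighth note = 2; dotted eighth note = 3; dotted half note = 12; dotted eighth = 3; quarter note = 4; quarter = 4; dotted quarter note = 6; quarter = 4.
Sum: 2 + 3 + 12 + 3 + 4 + 4 + 6 + 4 = 38.
38 ÷ 2 = 19 beats.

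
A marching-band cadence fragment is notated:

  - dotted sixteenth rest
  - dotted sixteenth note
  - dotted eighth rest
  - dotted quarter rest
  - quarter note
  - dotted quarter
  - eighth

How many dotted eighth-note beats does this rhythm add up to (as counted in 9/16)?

8

One dotted eighth-note beat = 6 thirty-second notes.
In thirty-second notes: dotted sixteenth rest = 3; dotted sixteenth note = 3; dotted eighth rest = 6; dotted quarter rest = 12; quarter note = 8; dotted quarter = 12; eighth = 4.
Sum: 3 + 3 + 6 + 12 + 8 + 12 + 4 = 48.
48 ÷ 6 = 8 beats.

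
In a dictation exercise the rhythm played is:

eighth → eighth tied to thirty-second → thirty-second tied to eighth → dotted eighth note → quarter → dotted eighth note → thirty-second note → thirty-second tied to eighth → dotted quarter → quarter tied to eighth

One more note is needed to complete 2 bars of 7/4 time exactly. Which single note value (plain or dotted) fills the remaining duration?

dotted whole note

2 bars of 7/4 = 112 thirty-second notes.
Express everything in thirty-second notes: eighth = 4; eighth tied to thirty-second (eighth + thirty-second) = 5; thirty-second tied to eighth (thirty-second + eighth) = 5; dotted eighth note = 6; quarter = 8; dotted eighth note = 6; thirty-second note = 1; thirty-second tied to eighth (thirty-second + eighth) = 5; dotted quarter = 12; quarter tied to eighth (quarter + eighth) = 12.
Sum: 4 + 5 + 5 + 6 + 8 + 6 + 1 + 5 + 12 + 12 = 64.
Remaining: 112 − 64 = 48 thirty-second notes, which is a dotted whole note.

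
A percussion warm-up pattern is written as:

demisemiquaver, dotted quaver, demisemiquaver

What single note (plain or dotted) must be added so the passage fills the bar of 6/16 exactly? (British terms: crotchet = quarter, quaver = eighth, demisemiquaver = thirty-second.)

eighth note

The bar of 6/16 = 12 thirty-second notes.
Working in thirty-second notes: demisemiquaver = 1; dotted quaver = 6; demisemiquaver = 1.
Sum: 1 + 6 + 1 = 8.
Remaining: 12 − 8 = 4 thirty-second notes, which is a eighth note.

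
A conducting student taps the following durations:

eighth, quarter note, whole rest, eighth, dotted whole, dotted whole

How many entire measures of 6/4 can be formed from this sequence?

3

One bar of 6/4 = 12 eighth notes.
Working in eighth notes: eighth = 1; quarter note = 2; whole rest = 8; eighth = 1; dotted whole = 12; dotted whole = 12.
Adding: 1 + 2 + 8 + 1 + 12 + 12 = 36.
36 ÷ 12 = 3 complete bars with 0 left over.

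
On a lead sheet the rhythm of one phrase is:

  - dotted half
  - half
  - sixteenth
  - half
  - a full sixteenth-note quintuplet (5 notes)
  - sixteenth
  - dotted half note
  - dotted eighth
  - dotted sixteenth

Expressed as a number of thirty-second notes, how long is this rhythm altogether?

Working in thirty-second notes: dotted half = 24; half = 16; sixteenth = 2; half = 16; a full sixteenth-note quintuplet (5 notes) (five quintuplet sixteenths span one quarter) = 8; sixteenth = 2; dotted half note = 24; dotted eighth = 6; dotted sixteenth = 3.
Sum: 24 + 16 + 2 + 16 + 8 + 2 + 24 + 6 + 3 = 101 thirty-second notes.

101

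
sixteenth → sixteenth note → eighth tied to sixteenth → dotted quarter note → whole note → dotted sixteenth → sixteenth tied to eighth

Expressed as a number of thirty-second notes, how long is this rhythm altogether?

63

Express everything in thirty-second notes: sixteenth = 2; sixteenth note = 2; eighth tied to sixteenth (eighth + sixteenth) = 6; dotted quarter note = 12; whole note = 32; dotted sixteenth = 3; sixteenth tied to eighth (sixteenth + eighth) = 6.
Total: 2 + 2 + 6 + 12 + 32 + 3 + 6 = 63 thirty-second notes.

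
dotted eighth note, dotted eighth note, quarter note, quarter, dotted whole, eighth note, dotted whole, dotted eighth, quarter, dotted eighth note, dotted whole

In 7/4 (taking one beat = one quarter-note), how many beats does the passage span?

One quarter-note beat = 4 sixteenth notes.
Convert each value to sixteenth notes: dotted eighth note = 3; dotted eighth note = 3; quarter note = 4; quarter = 4; dotted whole = 24; eighth note = 2; dotted whole = 24; dotted eighth = 3; quarter = 4; dotted eighth note = 3; dotted whole = 24.
Sum: 3 + 3 + 4 + 4 + 24 + 2 + 24 + 3 + 4 + 3 + 24 = 98.
98 ÷ 4 = 24.5 beats.

24.5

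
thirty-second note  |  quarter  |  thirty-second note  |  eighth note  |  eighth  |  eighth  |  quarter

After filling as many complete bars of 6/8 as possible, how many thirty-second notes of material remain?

One bar of 6/8 = 24 thirty-second notes.
Express everything in thirty-second notes: thirty-second note = 1; quarter = 8; thirty-second note = 1; eighth note = 4; eighth = 4; eighth = 4; quarter = 8.
Sum: 1 + 8 + 1 + 4 + 4 + 4 + 8 = 30.
30 ÷ 24 = 1 complete bar with 6 thirty-second notes remaining.

6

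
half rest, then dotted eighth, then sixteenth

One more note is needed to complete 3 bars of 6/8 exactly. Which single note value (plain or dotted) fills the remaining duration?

3 bars of 6/8 = 36 sixteenth notes.
Convert each value to sixteenth notes: half rest = 8; dotted eighth = 3; sixteenth = 1.
Adding: 8 + 3 + 1 = 12.
Remaining: 36 − 12 = 24 sixteenth notes, which is a dotted whole note.

dotted whole note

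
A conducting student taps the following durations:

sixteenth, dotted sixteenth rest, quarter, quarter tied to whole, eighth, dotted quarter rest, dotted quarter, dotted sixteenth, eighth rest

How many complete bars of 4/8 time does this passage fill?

One bar of 4/8 = 16 thirty-second notes.
Each duration in thirty-second notes: sixteenth = 2; dotted sixteenth rest = 3; quarter = 8; quarter tied to whole (quarter + whole) = 40; eighth = 4; dotted quarter rest = 12; dotted quarter = 12; dotted sixteenth = 3; eighth rest = 4.
Sum: 2 + 3 + 8 + 40 + 4 + 12 + 12 + 3 + 4 = 88.
88 ÷ 16 = 5 complete bars with 8 left over.

5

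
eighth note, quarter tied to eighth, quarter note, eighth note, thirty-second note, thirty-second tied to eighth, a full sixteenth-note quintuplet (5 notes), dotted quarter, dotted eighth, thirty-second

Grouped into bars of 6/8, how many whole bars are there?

One bar of 6/8 = 24 thirty-second notes.
Working in thirty-second notes: eighth note = 4; quarter tied to eighth (quarter + eighth) = 12; quarter note = 8; eighth note = 4; thirty-second note = 1; thirty-second tied to eighth (thirty-second + eighth) = 5; a full sixteenth-note quintuplet (5 notes) (five quintuplet sixteenths span one quarter) = 8; dotted quarter = 12; dotted eighth = 6; thirty-second = 1.
Adding: 4 + 12 + 8 + 4 + 1 + 5 + 8 + 12 + 6 + 1 = 61.
61 ÷ 24 = 2 complete bars with 13 left over.

2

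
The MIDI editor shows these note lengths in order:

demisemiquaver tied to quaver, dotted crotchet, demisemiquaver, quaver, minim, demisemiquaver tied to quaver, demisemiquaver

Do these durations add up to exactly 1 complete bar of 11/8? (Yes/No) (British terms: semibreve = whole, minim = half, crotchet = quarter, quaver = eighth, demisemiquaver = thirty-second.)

One bar of 11/8 = 44 thirty-second notes.
Express everything in thirty-second notes: demisemiquaver tied to quaver (demisemiquaver + quaver) = 5; dotted crotchet = 12; demisemiquaver = 1; quaver = 4; minim = 16; demisemiquaver tied to quaver (demisemiquaver + quaver) = 5; demisemiquaver = 1.
Altogether 5 + 12 + 1 + 4 + 16 + 5 + 1 = 44.
44 equals 44, so the answer is Yes.

Yes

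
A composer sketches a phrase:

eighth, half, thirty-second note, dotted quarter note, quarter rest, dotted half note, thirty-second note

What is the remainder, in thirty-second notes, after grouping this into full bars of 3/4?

One bar of 3/4 = 24 thirty-second notes.
Working in thirty-second notes: eighth = 4; half = 16; thirty-second note = 1; dotted quarter note = 12; quarter rest = 8; dotted half note = 24; thirty-second note = 1.
Altogether 4 + 16 + 1 + 12 + 8 + 24 + 1 = 66.
66 ÷ 24 = 2 complete bars with 18 thirty-second notes remaining.

18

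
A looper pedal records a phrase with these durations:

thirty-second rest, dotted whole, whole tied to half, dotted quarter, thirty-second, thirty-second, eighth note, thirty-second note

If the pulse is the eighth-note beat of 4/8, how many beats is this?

One eighth-note beat = 4 thirty-second notes.
Convert each value to thirty-second notes: thirty-second rest = 1; dotted whole = 48; whole tied to half (whole + half) = 48; dotted quarter = 12; thirty-second = 1; thirty-second = 1; eighth note = 4; thirty-second note = 1.
Sum: 1 + 48 + 48 + 12 + 1 + 1 + 4 + 1 = 116.
116 ÷ 4 = 29 beats.

29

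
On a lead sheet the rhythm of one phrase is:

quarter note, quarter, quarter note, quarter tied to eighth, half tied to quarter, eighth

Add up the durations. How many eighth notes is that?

Express everything in eighth notes: quarter note = 2; quarter = 2; quarter note = 2; quarter tied to eighth (quarter + eighth) = 3; half tied to quarter (half + quarter) = 6; eighth = 1.
Altogether 2 + 2 + 2 + 3 + 6 + 1 = 16 eighth notes.

16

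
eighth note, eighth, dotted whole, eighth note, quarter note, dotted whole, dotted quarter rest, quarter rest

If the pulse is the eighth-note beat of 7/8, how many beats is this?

One eighth-note beat = 2 sixteenth notes.
Working in sixteenth notes: eighth note = 2; eighth = 2; dotted whole = 24; eighth note = 2; quarter note = 4; dotted whole = 24; dotted quarter rest = 6; quarter rest = 4.
Altogether 2 + 2 + 24 + 2 + 4 + 24 + 6 + 4 = 68.
68 ÷ 2 = 34 beats.

34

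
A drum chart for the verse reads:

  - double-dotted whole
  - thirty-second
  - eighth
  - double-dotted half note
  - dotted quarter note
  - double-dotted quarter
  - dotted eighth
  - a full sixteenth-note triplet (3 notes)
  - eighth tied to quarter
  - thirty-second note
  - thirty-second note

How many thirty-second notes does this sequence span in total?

139

Working in thirty-second notes: double-dotted whole = 56; thirty-second = 1; eighth = 4; double-dotted half note = 28; dotted quarter note = 12; double-dotted quarter = 14; dotted eighth = 6; a full sixteenth-note triplet (3 notes) (three triplet sixteenths span one eighth) = 4; eighth tied to quarter (eighth + quarter) = 12; thirty-second note = 1; thirty-second note = 1.
Total: 56 + 1 + 4 + 28 + 12 + 14 + 6 + 4 + 12 + 1 + 1 = 139 thirty-second notes.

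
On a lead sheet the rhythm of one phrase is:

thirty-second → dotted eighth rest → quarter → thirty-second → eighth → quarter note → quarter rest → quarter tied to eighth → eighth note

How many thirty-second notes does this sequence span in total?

In thirty-second notes: thirty-second = 1; dotted eighth rest = 6; quarter = 8; thirty-second = 1; eighth = 4; quarter note = 8; quarter rest = 8; quarter tied to eighth (quarter + eighth) = 12; eighth note = 4.
Adding: 1 + 6 + 8 + 1 + 4 + 8 + 8 + 12 + 4 = 52 thirty-second notes.

52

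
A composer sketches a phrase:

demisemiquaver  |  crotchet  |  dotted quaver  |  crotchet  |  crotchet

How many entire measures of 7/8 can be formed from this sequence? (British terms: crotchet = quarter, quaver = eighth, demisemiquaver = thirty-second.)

1

One bar of 7/8 = 28 thirty-second notes.
Express everything in thirty-second notes: demisemiquaver = 1; crotchet = 8; dotted quaver = 6; crotchet = 8; crotchet = 8.
Total: 1 + 8 + 6 + 8 + 8 = 31.
31 ÷ 28 = 1 complete bar with 3 left over.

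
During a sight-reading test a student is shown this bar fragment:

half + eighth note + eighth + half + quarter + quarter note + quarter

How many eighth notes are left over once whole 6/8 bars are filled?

4

One bar of 6/8 = 6 eighth notes.
Each duration in eighth notes: half = 4; eighth note = 1; eighth = 1; half = 4; quarter = 2; quarter note = 2; quarter = 2.
Adding: 4 + 1 + 1 + 4 + 2 + 2 + 2 = 16.
16 ÷ 6 = 2 complete bars with 4 eighth notes remaining.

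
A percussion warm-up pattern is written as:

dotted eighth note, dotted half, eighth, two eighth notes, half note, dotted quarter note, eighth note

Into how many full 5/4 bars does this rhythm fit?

One bar of 5/4 = 20 sixteenth notes.
Express everything in sixteenth notes: dotted eighth note = 3; dotted half = 12; eighth = 2; eighth note = 2; eighth note = 2; half note = 8; dotted quarter note = 6; eighth note = 2.
Adding: 3 + 12 + 2 + 2 + 2 + 8 + 6 + 2 = 37.
37 ÷ 20 = 1 complete bar with 17 left over.

1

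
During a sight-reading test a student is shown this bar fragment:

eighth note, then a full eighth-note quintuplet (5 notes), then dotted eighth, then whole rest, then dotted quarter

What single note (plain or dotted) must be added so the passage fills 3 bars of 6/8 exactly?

3 bars of 6/8 = 36 sixteenth notes.
In sixteenth notes: eighth note = 2; a full eighth-note quintuplet (5 notes) (five quintuplet eighths span one half) = 8; dotted eighth = 3; whole rest = 16; dotted quarter = 6.
Sum: 2 + 8 + 3 + 16 + 6 = 35.
Remaining: 36 − 35 = 1 sixteenth note, which is a sixteenth note.

sixteenth note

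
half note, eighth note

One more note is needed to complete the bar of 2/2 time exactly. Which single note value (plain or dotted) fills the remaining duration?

The bar of 2/2 = 8 eighth notes.
Convert each value to eighth notes: half note = 4; eighth note = 1.
Total: 4 + 1 = 5.
Remaining: 8 − 5 = 3 eighth notes, which is a dotted quarter note.

dotted quarter note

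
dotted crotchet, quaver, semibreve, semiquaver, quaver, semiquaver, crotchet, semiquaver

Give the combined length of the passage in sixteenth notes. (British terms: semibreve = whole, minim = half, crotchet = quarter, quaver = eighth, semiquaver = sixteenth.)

Each duration in sixteenth notes: dotted crotchet = 6; quaver = 2; semibreve = 16; semiquaver = 1; quaver = 2; semiquaver = 1; crotchet = 4; semiquaver = 1.
Altogether 6 + 2 + 16 + 1 + 2 + 1 + 4 + 1 = 33 sixteenth notes.

33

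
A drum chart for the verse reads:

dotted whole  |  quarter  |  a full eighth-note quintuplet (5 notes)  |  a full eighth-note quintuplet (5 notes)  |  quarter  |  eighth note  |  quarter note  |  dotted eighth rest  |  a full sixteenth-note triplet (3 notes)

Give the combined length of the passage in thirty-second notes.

Working in thirty-second notes: dotted whole = 48; quarter = 8; a full eighth-note quintuplet (5 notes) (five quintuplet eighths span one half) = 16; a full eighth-note quintuplet (5 notes) (five quintuplet eighths span one half) = 16; quarter = 8; eighth note = 4; quarter note = 8; dotted eighth rest = 6; a full sixteenth-note triplet (3 notes) (three triplet sixteenths span one eighth) = 4.
Total: 48 + 8 + 16 + 16 + 8 + 4 + 8 + 6 + 4 = 118 thirty-second notes.

118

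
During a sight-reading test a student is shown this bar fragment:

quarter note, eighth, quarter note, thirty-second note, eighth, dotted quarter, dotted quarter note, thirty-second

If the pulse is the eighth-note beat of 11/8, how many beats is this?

12.5

One eighth-note beat = 4 thirty-second notes.
Working in thirty-second notes: quarter note = 8; eighth = 4; quarter note = 8; thirty-second note = 1; eighth = 4; dotted quarter = 12; dotted quarter note = 12; thirty-second = 1.
Total: 8 + 4 + 8 + 1 + 4 + 12 + 12 + 1 = 50.
50 ÷ 4 = 12.5 beats.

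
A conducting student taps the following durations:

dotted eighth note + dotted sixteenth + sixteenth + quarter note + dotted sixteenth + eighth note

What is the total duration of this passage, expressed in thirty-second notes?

26

Working in thirty-second notes: dotted eighth note = 6; dotted sixteenth = 3; sixteenth = 2; quarter note = 8; dotted sixteenth = 3; eighth note = 4.
Total: 6 + 3 + 2 + 8 + 3 + 4 = 26 thirty-second notes.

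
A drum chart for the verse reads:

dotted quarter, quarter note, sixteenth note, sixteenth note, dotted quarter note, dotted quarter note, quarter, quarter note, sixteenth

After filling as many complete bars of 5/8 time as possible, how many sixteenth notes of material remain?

One bar of 5/8 = 10 sixteenth notes.
Working in sixteenth notes: dotted quarter = 6; quarter note = 4; sixteenth note = 1; sixteenth note = 1; dotted quarter note = 6; dotted quarter note = 6; quarter = 4; quarter note = 4; sixteenth = 1.
Total: 6 + 4 + 1 + 1 + 6 + 6 + 4 + 4 + 1 = 33.
33 ÷ 10 = 3 complete bars with 3 sixteenth notes remaining.

3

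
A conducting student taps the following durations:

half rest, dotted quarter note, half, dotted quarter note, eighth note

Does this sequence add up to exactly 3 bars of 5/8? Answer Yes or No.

Yes

One bar of 5/8 = 5 eighth notes, so 3 bars = 15.
Working in eighth notes: half rest = 4; dotted quarter note = 3; half = 4; dotted quarter note = 3; eighth note = 1.
Total: 4 + 3 + 4 + 3 + 1 = 15.
15 equals 15, so the answer is Yes.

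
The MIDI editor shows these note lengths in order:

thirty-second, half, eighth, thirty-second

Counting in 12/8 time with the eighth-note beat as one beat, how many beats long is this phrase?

5.5

One eighth-note beat = 4 thirty-second notes.
Each duration in thirty-second notes: thirty-second = 1; half = 16; eighth = 4; thirty-second = 1.
Sum: 1 + 16 + 4 + 1 = 22.
22 ÷ 4 = 5.5 beats.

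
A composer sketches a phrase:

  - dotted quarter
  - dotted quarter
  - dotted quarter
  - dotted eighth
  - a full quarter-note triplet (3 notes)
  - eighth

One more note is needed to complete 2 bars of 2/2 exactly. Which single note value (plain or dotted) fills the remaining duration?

2 bars of 2/2 = 32 sixteenth notes.
In sixteenth notes: dotted quarter = 6; dotted quarter = 6; dotted quarter = 6; dotted eighth = 3; a full quarter-note triplet (3 notes) (three triplet quarters span one half) = 8; eighth = 2.
Adding: 6 + 6 + 6 + 3 + 8 + 2 = 31.
Remaining: 32 − 31 = 1 sixteenth note, which is a sixteenth note.

sixteenth note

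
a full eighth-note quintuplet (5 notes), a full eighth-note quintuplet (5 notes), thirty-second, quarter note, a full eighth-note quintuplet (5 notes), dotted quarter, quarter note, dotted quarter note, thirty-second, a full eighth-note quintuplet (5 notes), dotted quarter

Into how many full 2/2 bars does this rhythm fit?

One bar of 2/2 = 32 thirty-second notes.
Convert each value to thirty-second notes: a full eighth-note quintuplet (5 notes) (five quintuplet eighths span one half) = 16; a full eighth-note quintuplet (5 notes) (five quintuplet eighths span one half) = 16; thirty-second = 1; quarter note = 8; a full eighth-note quintuplet (5 notes) (five quintuplet eighths span one half) = 16; dotted quarter = 12; quarter note = 8; dotted quarter note = 12; thirty-second = 1; a full eighth-note quintuplet (5 notes) (five quintuplet eighths span one half) = 16; dotted quarter = 12.
Total: 16 + 16 + 1 + 8 + 16 + 12 + 8 + 12 + 1 + 16 + 12 = 118.
118 ÷ 32 = 3 complete bars with 22 left over.

3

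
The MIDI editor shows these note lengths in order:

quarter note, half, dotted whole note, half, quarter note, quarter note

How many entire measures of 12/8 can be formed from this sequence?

2

One bar of 12/8 = 6 quarter notes.
Convert each value to quarter notes: quarter note = 1; half = 2; dotted whole note = 6; half = 2; quarter note = 1; quarter note = 1.
Adding: 1 + 2 + 6 + 2 + 1 + 1 = 13.
13 ÷ 6 = 2 complete bars with 1 left over.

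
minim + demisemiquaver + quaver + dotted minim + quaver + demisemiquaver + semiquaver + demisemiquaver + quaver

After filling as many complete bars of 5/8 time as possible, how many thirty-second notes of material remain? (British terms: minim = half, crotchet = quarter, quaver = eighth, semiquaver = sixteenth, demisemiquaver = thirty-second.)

17

One bar of 5/8 = 20 thirty-second notes.
In thirty-second notes: minim = 16; demisemiquaver = 1; quaver = 4; dotted minim = 24; quaver = 4; demisemiquaver = 1; semiquaver = 2; demisemiquaver = 1; quaver = 4.
Total: 16 + 1 + 4 + 24 + 4 + 1 + 2 + 1 + 4 = 57.
57 ÷ 20 = 2 complete bars with 17 thirty-second notes remaining.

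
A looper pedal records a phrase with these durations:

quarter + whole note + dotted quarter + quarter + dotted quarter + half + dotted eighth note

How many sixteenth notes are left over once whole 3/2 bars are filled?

23

One bar of 3/2 = 24 sixteenth notes.
Express everything in sixteenth notes: quarter = 4; whole note = 16; dotted quarter = 6; quarter = 4; dotted quarter = 6; half = 8; dotted eighth note = 3.
Altogether 4 + 16 + 6 + 4 + 6 + 8 + 3 = 47.
47 ÷ 24 = 1 complete bar with 23 sixteenth notes remaining.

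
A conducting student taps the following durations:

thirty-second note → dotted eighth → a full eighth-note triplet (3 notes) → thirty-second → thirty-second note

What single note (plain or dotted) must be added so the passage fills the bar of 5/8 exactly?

dotted sixteenth note

The bar of 5/8 = 20 thirty-second notes.
In thirty-second notes: thirty-second note = 1; dotted eighth = 6; a full eighth-note triplet (3 notes) (three triplet eighths span one quarter) = 8; thirty-second = 1; thirty-second note = 1.
Adding: 1 + 6 + 8 + 1 + 1 = 17.
Remaining: 20 − 17 = 3 thirty-second notes, which is a dotted sixteenth note.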